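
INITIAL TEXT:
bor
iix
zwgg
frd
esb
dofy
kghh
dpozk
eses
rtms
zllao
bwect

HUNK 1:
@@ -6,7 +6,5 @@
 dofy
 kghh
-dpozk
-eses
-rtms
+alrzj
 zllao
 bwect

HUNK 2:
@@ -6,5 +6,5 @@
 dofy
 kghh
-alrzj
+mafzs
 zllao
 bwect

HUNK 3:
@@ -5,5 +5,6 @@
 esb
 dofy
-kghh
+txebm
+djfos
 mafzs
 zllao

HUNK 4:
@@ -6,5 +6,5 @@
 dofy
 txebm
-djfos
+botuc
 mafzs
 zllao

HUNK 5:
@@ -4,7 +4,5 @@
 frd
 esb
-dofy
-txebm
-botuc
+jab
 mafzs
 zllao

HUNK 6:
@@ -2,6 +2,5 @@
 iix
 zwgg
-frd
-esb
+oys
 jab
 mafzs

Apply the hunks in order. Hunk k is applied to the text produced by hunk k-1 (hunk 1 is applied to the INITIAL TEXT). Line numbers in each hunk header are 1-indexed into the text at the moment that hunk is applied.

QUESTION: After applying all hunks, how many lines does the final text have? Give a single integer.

Hunk 1: at line 6 remove [dpozk,eses,rtms] add [alrzj] -> 10 lines: bor iix zwgg frd esb dofy kghh alrzj zllao bwect
Hunk 2: at line 6 remove [alrzj] add [mafzs] -> 10 lines: bor iix zwgg frd esb dofy kghh mafzs zllao bwect
Hunk 3: at line 5 remove [kghh] add [txebm,djfos] -> 11 lines: bor iix zwgg frd esb dofy txebm djfos mafzs zllao bwect
Hunk 4: at line 6 remove [djfos] add [botuc] -> 11 lines: bor iix zwgg frd esb dofy txebm botuc mafzs zllao bwect
Hunk 5: at line 4 remove [dofy,txebm,botuc] add [jab] -> 9 lines: bor iix zwgg frd esb jab mafzs zllao bwect
Hunk 6: at line 2 remove [frd,esb] add [oys] -> 8 lines: bor iix zwgg oys jab mafzs zllao bwect
Final line count: 8

Answer: 8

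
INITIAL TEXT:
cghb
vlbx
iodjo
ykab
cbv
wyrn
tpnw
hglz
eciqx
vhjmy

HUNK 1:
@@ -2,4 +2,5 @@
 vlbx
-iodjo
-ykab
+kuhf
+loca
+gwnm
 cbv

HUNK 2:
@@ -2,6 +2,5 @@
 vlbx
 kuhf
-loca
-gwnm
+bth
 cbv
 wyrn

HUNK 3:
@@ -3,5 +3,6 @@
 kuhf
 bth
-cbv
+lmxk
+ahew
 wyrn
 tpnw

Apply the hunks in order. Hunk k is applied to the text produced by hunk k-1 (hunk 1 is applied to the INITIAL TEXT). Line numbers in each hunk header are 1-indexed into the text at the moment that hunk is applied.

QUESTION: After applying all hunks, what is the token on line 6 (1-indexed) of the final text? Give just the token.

Answer: ahew

Derivation:
Hunk 1: at line 2 remove [iodjo,ykab] add [kuhf,loca,gwnm] -> 11 lines: cghb vlbx kuhf loca gwnm cbv wyrn tpnw hglz eciqx vhjmy
Hunk 2: at line 2 remove [loca,gwnm] add [bth] -> 10 lines: cghb vlbx kuhf bth cbv wyrn tpnw hglz eciqx vhjmy
Hunk 3: at line 3 remove [cbv] add [lmxk,ahew] -> 11 lines: cghb vlbx kuhf bth lmxk ahew wyrn tpnw hglz eciqx vhjmy
Final line 6: ahew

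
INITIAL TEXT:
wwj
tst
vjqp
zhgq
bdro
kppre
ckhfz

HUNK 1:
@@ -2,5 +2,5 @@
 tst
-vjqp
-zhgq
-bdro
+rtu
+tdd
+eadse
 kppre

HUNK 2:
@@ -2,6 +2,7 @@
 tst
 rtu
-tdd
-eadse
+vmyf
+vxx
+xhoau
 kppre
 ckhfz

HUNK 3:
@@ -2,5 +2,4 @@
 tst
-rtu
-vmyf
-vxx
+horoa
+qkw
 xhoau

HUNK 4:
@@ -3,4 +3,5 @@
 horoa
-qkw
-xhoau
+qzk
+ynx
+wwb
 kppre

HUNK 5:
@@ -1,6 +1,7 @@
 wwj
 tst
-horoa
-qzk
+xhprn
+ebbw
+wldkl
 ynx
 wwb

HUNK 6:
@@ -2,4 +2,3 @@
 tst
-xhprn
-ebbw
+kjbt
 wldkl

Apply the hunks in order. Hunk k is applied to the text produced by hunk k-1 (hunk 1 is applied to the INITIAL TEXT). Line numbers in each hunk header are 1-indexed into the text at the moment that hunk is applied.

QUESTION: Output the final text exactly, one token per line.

Hunk 1: at line 2 remove [vjqp,zhgq,bdro] add [rtu,tdd,eadse] -> 7 lines: wwj tst rtu tdd eadse kppre ckhfz
Hunk 2: at line 2 remove [tdd,eadse] add [vmyf,vxx,xhoau] -> 8 lines: wwj tst rtu vmyf vxx xhoau kppre ckhfz
Hunk 3: at line 2 remove [rtu,vmyf,vxx] add [horoa,qkw] -> 7 lines: wwj tst horoa qkw xhoau kppre ckhfz
Hunk 4: at line 3 remove [qkw,xhoau] add [qzk,ynx,wwb] -> 8 lines: wwj tst horoa qzk ynx wwb kppre ckhfz
Hunk 5: at line 1 remove [horoa,qzk] add [xhprn,ebbw,wldkl] -> 9 lines: wwj tst xhprn ebbw wldkl ynx wwb kppre ckhfz
Hunk 6: at line 2 remove [xhprn,ebbw] add [kjbt] -> 8 lines: wwj tst kjbt wldkl ynx wwb kppre ckhfz

Answer: wwj
tst
kjbt
wldkl
ynx
wwb
kppre
ckhfz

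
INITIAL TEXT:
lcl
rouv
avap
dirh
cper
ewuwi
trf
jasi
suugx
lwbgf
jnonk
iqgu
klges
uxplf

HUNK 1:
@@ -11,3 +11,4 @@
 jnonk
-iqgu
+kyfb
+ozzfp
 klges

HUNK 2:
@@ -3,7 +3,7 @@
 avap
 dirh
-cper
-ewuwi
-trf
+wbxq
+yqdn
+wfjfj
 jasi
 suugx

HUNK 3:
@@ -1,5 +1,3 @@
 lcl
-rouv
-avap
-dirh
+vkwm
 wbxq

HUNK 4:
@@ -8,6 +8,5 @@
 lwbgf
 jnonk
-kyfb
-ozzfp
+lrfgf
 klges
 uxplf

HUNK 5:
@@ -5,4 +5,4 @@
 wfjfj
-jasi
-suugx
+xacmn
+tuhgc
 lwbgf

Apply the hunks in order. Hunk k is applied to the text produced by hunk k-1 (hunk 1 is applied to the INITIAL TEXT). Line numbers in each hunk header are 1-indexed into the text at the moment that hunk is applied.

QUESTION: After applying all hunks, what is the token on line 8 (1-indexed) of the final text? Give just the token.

Answer: lwbgf

Derivation:
Hunk 1: at line 11 remove [iqgu] add [kyfb,ozzfp] -> 15 lines: lcl rouv avap dirh cper ewuwi trf jasi suugx lwbgf jnonk kyfb ozzfp klges uxplf
Hunk 2: at line 3 remove [cper,ewuwi,trf] add [wbxq,yqdn,wfjfj] -> 15 lines: lcl rouv avap dirh wbxq yqdn wfjfj jasi suugx lwbgf jnonk kyfb ozzfp klges uxplf
Hunk 3: at line 1 remove [rouv,avap,dirh] add [vkwm] -> 13 lines: lcl vkwm wbxq yqdn wfjfj jasi suugx lwbgf jnonk kyfb ozzfp klges uxplf
Hunk 4: at line 8 remove [kyfb,ozzfp] add [lrfgf] -> 12 lines: lcl vkwm wbxq yqdn wfjfj jasi suugx lwbgf jnonk lrfgf klges uxplf
Hunk 5: at line 5 remove [jasi,suugx] add [xacmn,tuhgc] -> 12 lines: lcl vkwm wbxq yqdn wfjfj xacmn tuhgc lwbgf jnonk lrfgf klges uxplf
Final line 8: lwbgf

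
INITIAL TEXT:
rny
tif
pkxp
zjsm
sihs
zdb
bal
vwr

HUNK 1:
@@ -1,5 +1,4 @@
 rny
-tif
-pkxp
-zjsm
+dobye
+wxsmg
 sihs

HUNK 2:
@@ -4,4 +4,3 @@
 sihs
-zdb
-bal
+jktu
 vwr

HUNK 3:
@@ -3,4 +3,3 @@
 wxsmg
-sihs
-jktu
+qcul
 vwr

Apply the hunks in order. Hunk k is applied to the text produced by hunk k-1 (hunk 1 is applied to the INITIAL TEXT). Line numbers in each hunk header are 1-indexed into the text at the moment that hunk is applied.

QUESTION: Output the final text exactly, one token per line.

Hunk 1: at line 1 remove [tif,pkxp,zjsm] add [dobye,wxsmg] -> 7 lines: rny dobye wxsmg sihs zdb bal vwr
Hunk 2: at line 4 remove [zdb,bal] add [jktu] -> 6 lines: rny dobye wxsmg sihs jktu vwr
Hunk 3: at line 3 remove [sihs,jktu] add [qcul] -> 5 lines: rny dobye wxsmg qcul vwr

Answer: rny
dobye
wxsmg
qcul
vwr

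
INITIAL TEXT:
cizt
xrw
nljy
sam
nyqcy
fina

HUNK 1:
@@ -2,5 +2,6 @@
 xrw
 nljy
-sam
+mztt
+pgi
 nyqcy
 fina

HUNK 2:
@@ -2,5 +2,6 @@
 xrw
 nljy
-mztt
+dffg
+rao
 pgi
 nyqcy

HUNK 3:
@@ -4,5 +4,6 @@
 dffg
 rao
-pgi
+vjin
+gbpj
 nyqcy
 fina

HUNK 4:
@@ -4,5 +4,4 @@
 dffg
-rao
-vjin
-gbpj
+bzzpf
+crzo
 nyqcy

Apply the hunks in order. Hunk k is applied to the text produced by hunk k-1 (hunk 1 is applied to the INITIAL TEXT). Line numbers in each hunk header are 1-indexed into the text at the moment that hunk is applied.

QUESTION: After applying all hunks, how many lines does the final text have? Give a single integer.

Answer: 8

Derivation:
Hunk 1: at line 2 remove [sam] add [mztt,pgi] -> 7 lines: cizt xrw nljy mztt pgi nyqcy fina
Hunk 2: at line 2 remove [mztt] add [dffg,rao] -> 8 lines: cizt xrw nljy dffg rao pgi nyqcy fina
Hunk 3: at line 4 remove [pgi] add [vjin,gbpj] -> 9 lines: cizt xrw nljy dffg rao vjin gbpj nyqcy fina
Hunk 4: at line 4 remove [rao,vjin,gbpj] add [bzzpf,crzo] -> 8 lines: cizt xrw nljy dffg bzzpf crzo nyqcy fina
Final line count: 8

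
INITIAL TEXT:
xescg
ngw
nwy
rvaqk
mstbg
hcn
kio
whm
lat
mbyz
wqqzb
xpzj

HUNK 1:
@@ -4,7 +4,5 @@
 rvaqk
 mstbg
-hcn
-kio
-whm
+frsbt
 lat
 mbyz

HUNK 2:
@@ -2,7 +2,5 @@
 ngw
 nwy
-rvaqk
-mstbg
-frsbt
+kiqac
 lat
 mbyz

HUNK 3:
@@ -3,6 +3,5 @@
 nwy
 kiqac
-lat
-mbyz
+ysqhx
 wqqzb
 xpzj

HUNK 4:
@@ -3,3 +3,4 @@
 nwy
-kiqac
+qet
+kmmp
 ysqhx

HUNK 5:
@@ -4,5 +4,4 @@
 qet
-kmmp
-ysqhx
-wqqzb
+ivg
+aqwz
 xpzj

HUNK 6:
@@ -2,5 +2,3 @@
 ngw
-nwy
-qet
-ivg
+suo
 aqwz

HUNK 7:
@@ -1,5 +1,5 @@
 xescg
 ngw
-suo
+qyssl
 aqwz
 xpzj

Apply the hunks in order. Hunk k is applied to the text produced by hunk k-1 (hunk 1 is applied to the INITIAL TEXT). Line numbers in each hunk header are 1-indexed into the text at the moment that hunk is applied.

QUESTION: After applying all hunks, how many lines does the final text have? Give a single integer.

Hunk 1: at line 4 remove [hcn,kio,whm] add [frsbt] -> 10 lines: xescg ngw nwy rvaqk mstbg frsbt lat mbyz wqqzb xpzj
Hunk 2: at line 2 remove [rvaqk,mstbg,frsbt] add [kiqac] -> 8 lines: xescg ngw nwy kiqac lat mbyz wqqzb xpzj
Hunk 3: at line 3 remove [lat,mbyz] add [ysqhx] -> 7 lines: xescg ngw nwy kiqac ysqhx wqqzb xpzj
Hunk 4: at line 3 remove [kiqac] add [qet,kmmp] -> 8 lines: xescg ngw nwy qet kmmp ysqhx wqqzb xpzj
Hunk 5: at line 4 remove [kmmp,ysqhx,wqqzb] add [ivg,aqwz] -> 7 lines: xescg ngw nwy qet ivg aqwz xpzj
Hunk 6: at line 2 remove [nwy,qet,ivg] add [suo] -> 5 lines: xescg ngw suo aqwz xpzj
Hunk 7: at line 1 remove [suo] add [qyssl] -> 5 lines: xescg ngw qyssl aqwz xpzj
Final line count: 5

Answer: 5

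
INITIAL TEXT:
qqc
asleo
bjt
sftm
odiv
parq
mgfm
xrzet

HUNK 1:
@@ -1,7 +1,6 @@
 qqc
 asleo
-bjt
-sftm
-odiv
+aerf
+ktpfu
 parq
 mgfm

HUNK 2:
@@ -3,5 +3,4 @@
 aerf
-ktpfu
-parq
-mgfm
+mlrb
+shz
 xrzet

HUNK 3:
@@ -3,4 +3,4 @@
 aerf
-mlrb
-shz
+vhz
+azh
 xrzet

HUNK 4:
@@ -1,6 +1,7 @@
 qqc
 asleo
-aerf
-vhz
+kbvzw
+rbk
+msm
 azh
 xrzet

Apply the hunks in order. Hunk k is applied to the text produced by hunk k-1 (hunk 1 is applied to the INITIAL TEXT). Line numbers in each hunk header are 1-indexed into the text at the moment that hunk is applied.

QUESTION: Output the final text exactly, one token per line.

Hunk 1: at line 1 remove [bjt,sftm,odiv] add [aerf,ktpfu] -> 7 lines: qqc asleo aerf ktpfu parq mgfm xrzet
Hunk 2: at line 3 remove [ktpfu,parq,mgfm] add [mlrb,shz] -> 6 lines: qqc asleo aerf mlrb shz xrzet
Hunk 3: at line 3 remove [mlrb,shz] add [vhz,azh] -> 6 lines: qqc asleo aerf vhz azh xrzet
Hunk 4: at line 1 remove [aerf,vhz] add [kbvzw,rbk,msm] -> 7 lines: qqc asleo kbvzw rbk msm azh xrzet

Answer: qqc
asleo
kbvzw
rbk
msm
azh
xrzet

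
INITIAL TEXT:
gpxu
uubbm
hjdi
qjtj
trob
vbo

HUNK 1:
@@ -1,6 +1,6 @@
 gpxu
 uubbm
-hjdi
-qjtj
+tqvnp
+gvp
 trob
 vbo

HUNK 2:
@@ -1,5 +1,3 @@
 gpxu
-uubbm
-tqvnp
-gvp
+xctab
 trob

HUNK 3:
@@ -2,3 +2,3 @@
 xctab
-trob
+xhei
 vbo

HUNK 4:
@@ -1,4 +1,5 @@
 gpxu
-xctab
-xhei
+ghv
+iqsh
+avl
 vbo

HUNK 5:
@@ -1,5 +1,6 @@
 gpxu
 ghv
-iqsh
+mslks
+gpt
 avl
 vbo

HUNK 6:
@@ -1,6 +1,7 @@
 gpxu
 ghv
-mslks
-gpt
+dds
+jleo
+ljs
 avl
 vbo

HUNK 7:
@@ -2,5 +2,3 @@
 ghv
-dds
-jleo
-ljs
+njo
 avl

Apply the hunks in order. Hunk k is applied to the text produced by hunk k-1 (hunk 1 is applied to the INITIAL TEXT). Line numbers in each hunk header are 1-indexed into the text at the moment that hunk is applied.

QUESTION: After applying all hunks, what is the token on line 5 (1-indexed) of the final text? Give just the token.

Hunk 1: at line 1 remove [hjdi,qjtj] add [tqvnp,gvp] -> 6 lines: gpxu uubbm tqvnp gvp trob vbo
Hunk 2: at line 1 remove [uubbm,tqvnp,gvp] add [xctab] -> 4 lines: gpxu xctab trob vbo
Hunk 3: at line 2 remove [trob] add [xhei] -> 4 lines: gpxu xctab xhei vbo
Hunk 4: at line 1 remove [xctab,xhei] add [ghv,iqsh,avl] -> 5 lines: gpxu ghv iqsh avl vbo
Hunk 5: at line 1 remove [iqsh] add [mslks,gpt] -> 6 lines: gpxu ghv mslks gpt avl vbo
Hunk 6: at line 1 remove [mslks,gpt] add [dds,jleo,ljs] -> 7 lines: gpxu ghv dds jleo ljs avl vbo
Hunk 7: at line 2 remove [dds,jleo,ljs] add [njo] -> 5 lines: gpxu ghv njo avl vbo
Final line 5: vbo

Answer: vbo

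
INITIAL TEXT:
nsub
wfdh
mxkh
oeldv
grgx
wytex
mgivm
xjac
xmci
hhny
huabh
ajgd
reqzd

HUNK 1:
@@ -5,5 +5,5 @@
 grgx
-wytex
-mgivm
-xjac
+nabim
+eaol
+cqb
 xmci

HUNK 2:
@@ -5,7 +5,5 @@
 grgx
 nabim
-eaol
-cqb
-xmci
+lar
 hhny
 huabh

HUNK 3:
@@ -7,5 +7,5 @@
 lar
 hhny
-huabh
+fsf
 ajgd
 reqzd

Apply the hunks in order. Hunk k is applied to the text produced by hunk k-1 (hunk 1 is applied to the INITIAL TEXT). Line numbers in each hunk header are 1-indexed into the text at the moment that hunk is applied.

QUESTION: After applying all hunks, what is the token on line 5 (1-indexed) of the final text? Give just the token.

Answer: grgx

Derivation:
Hunk 1: at line 5 remove [wytex,mgivm,xjac] add [nabim,eaol,cqb] -> 13 lines: nsub wfdh mxkh oeldv grgx nabim eaol cqb xmci hhny huabh ajgd reqzd
Hunk 2: at line 5 remove [eaol,cqb,xmci] add [lar] -> 11 lines: nsub wfdh mxkh oeldv grgx nabim lar hhny huabh ajgd reqzd
Hunk 3: at line 7 remove [huabh] add [fsf] -> 11 lines: nsub wfdh mxkh oeldv grgx nabim lar hhny fsf ajgd reqzd
Final line 5: grgx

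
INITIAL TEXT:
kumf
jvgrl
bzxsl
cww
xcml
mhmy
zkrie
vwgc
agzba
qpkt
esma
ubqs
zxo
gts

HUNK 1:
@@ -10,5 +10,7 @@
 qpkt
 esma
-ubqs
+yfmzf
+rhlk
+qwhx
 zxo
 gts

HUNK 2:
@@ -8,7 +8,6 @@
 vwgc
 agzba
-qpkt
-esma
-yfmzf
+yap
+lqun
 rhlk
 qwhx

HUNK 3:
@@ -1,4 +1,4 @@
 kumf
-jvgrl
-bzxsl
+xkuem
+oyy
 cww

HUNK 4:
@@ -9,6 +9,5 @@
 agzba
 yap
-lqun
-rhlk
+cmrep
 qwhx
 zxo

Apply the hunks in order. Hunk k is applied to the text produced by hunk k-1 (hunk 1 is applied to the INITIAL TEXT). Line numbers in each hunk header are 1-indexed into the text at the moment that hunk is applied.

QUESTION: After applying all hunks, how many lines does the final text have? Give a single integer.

Hunk 1: at line 10 remove [ubqs] add [yfmzf,rhlk,qwhx] -> 16 lines: kumf jvgrl bzxsl cww xcml mhmy zkrie vwgc agzba qpkt esma yfmzf rhlk qwhx zxo gts
Hunk 2: at line 8 remove [qpkt,esma,yfmzf] add [yap,lqun] -> 15 lines: kumf jvgrl bzxsl cww xcml mhmy zkrie vwgc agzba yap lqun rhlk qwhx zxo gts
Hunk 3: at line 1 remove [jvgrl,bzxsl] add [xkuem,oyy] -> 15 lines: kumf xkuem oyy cww xcml mhmy zkrie vwgc agzba yap lqun rhlk qwhx zxo gts
Hunk 4: at line 9 remove [lqun,rhlk] add [cmrep] -> 14 lines: kumf xkuem oyy cww xcml mhmy zkrie vwgc agzba yap cmrep qwhx zxo gts
Final line count: 14

Answer: 14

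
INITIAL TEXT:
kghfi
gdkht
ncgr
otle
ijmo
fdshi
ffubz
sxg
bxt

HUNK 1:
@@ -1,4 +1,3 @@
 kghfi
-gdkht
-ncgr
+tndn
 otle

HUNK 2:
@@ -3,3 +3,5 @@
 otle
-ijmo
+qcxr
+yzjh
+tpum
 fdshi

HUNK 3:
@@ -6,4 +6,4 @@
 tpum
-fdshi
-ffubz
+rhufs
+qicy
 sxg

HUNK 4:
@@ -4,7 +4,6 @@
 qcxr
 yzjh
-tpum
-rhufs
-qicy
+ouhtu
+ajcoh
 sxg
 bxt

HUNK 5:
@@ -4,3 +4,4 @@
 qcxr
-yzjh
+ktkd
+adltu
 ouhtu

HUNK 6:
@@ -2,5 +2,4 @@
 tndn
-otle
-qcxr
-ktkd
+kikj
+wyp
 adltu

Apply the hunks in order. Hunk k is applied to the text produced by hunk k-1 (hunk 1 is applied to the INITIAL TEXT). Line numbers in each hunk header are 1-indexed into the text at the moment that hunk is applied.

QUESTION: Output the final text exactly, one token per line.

Hunk 1: at line 1 remove [gdkht,ncgr] add [tndn] -> 8 lines: kghfi tndn otle ijmo fdshi ffubz sxg bxt
Hunk 2: at line 3 remove [ijmo] add [qcxr,yzjh,tpum] -> 10 lines: kghfi tndn otle qcxr yzjh tpum fdshi ffubz sxg bxt
Hunk 3: at line 6 remove [fdshi,ffubz] add [rhufs,qicy] -> 10 lines: kghfi tndn otle qcxr yzjh tpum rhufs qicy sxg bxt
Hunk 4: at line 4 remove [tpum,rhufs,qicy] add [ouhtu,ajcoh] -> 9 lines: kghfi tndn otle qcxr yzjh ouhtu ajcoh sxg bxt
Hunk 5: at line 4 remove [yzjh] add [ktkd,adltu] -> 10 lines: kghfi tndn otle qcxr ktkd adltu ouhtu ajcoh sxg bxt
Hunk 6: at line 2 remove [otle,qcxr,ktkd] add [kikj,wyp] -> 9 lines: kghfi tndn kikj wyp adltu ouhtu ajcoh sxg bxt

Answer: kghfi
tndn
kikj
wyp
adltu
ouhtu
ajcoh
sxg
bxt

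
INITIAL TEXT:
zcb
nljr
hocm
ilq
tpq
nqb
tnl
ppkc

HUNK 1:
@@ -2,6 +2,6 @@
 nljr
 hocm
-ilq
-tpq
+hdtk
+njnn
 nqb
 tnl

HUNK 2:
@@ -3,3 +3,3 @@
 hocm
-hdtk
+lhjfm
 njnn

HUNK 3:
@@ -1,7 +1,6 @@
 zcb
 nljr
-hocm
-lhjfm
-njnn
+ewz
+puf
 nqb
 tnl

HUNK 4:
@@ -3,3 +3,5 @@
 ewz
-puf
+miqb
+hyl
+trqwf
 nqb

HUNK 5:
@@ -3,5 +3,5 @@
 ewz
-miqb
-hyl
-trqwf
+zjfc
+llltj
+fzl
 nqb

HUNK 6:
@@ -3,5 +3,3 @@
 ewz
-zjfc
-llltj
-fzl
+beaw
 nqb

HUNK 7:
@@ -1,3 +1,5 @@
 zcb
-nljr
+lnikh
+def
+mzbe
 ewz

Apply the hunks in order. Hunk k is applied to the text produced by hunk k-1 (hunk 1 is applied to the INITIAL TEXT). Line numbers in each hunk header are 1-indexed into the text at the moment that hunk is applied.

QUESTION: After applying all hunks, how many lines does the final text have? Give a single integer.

Hunk 1: at line 2 remove [ilq,tpq] add [hdtk,njnn] -> 8 lines: zcb nljr hocm hdtk njnn nqb tnl ppkc
Hunk 2: at line 3 remove [hdtk] add [lhjfm] -> 8 lines: zcb nljr hocm lhjfm njnn nqb tnl ppkc
Hunk 3: at line 1 remove [hocm,lhjfm,njnn] add [ewz,puf] -> 7 lines: zcb nljr ewz puf nqb tnl ppkc
Hunk 4: at line 3 remove [puf] add [miqb,hyl,trqwf] -> 9 lines: zcb nljr ewz miqb hyl trqwf nqb tnl ppkc
Hunk 5: at line 3 remove [miqb,hyl,trqwf] add [zjfc,llltj,fzl] -> 9 lines: zcb nljr ewz zjfc llltj fzl nqb tnl ppkc
Hunk 6: at line 3 remove [zjfc,llltj,fzl] add [beaw] -> 7 lines: zcb nljr ewz beaw nqb tnl ppkc
Hunk 7: at line 1 remove [nljr] add [lnikh,def,mzbe] -> 9 lines: zcb lnikh def mzbe ewz beaw nqb tnl ppkc
Final line count: 9

Answer: 9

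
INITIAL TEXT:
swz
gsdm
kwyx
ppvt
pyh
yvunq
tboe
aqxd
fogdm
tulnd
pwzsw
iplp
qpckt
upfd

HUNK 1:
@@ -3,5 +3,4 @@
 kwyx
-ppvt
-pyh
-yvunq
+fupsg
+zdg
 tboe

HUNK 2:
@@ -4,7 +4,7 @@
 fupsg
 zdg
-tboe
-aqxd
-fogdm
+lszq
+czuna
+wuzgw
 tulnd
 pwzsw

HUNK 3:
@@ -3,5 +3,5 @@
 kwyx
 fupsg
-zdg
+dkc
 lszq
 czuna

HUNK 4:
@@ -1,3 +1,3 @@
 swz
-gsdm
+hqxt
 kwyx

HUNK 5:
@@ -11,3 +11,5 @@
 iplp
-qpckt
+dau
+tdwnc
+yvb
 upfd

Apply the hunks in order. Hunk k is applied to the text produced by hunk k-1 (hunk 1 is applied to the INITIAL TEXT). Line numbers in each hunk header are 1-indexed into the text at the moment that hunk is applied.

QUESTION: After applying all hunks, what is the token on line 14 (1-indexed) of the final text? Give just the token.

Hunk 1: at line 3 remove [ppvt,pyh,yvunq] add [fupsg,zdg] -> 13 lines: swz gsdm kwyx fupsg zdg tboe aqxd fogdm tulnd pwzsw iplp qpckt upfd
Hunk 2: at line 4 remove [tboe,aqxd,fogdm] add [lszq,czuna,wuzgw] -> 13 lines: swz gsdm kwyx fupsg zdg lszq czuna wuzgw tulnd pwzsw iplp qpckt upfd
Hunk 3: at line 3 remove [zdg] add [dkc] -> 13 lines: swz gsdm kwyx fupsg dkc lszq czuna wuzgw tulnd pwzsw iplp qpckt upfd
Hunk 4: at line 1 remove [gsdm] add [hqxt] -> 13 lines: swz hqxt kwyx fupsg dkc lszq czuna wuzgw tulnd pwzsw iplp qpckt upfd
Hunk 5: at line 11 remove [qpckt] add [dau,tdwnc,yvb] -> 15 lines: swz hqxt kwyx fupsg dkc lszq czuna wuzgw tulnd pwzsw iplp dau tdwnc yvb upfd
Final line 14: yvb

Answer: yvb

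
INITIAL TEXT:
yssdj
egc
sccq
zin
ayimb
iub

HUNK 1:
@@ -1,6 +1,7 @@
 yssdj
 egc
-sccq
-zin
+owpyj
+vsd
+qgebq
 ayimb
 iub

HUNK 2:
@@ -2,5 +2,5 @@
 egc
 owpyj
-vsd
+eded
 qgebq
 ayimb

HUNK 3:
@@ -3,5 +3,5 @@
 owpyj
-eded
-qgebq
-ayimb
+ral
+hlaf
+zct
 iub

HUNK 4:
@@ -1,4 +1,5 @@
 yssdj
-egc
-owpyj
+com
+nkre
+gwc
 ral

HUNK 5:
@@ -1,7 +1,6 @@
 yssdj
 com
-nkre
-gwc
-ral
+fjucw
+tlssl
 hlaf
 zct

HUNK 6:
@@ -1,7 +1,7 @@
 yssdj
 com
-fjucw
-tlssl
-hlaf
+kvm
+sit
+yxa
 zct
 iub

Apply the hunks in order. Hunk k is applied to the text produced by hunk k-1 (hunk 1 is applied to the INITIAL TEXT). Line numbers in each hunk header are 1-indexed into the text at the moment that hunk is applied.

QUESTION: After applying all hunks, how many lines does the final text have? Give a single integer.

Answer: 7

Derivation:
Hunk 1: at line 1 remove [sccq,zin] add [owpyj,vsd,qgebq] -> 7 lines: yssdj egc owpyj vsd qgebq ayimb iub
Hunk 2: at line 2 remove [vsd] add [eded] -> 7 lines: yssdj egc owpyj eded qgebq ayimb iub
Hunk 3: at line 3 remove [eded,qgebq,ayimb] add [ral,hlaf,zct] -> 7 lines: yssdj egc owpyj ral hlaf zct iub
Hunk 4: at line 1 remove [egc,owpyj] add [com,nkre,gwc] -> 8 lines: yssdj com nkre gwc ral hlaf zct iub
Hunk 5: at line 1 remove [nkre,gwc,ral] add [fjucw,tlssl] -> 7 lines: yssdj com fjucw tlssl hlaf zct iub
Hunk 6: at line 1 remove [fjucw,tlssl,hlaf] add [kvm,sit,yxa] -> 7 lines: yssdj com kvm sit yxa zct iub
Final line count: 7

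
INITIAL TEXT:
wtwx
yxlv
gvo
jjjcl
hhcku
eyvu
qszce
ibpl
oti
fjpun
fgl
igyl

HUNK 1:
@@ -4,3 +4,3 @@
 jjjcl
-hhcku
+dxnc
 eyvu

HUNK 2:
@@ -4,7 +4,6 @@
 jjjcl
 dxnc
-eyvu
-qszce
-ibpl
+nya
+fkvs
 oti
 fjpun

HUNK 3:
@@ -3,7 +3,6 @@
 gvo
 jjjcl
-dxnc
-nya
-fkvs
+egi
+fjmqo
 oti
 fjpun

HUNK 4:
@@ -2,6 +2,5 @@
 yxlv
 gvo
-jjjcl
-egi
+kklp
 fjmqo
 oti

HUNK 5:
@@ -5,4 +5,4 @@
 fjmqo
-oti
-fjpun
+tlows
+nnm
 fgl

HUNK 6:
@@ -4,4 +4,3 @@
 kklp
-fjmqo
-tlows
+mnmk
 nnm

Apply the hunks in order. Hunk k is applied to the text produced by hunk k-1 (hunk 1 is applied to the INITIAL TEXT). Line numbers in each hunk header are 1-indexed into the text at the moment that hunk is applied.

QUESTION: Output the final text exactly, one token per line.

Answer: wtwx
yxlv
gvo
kklp
mnmk
nnm
fgl
igyl

Derivation:
Hunk 1: at line 4 remove [hhcku] add [dxnc] -> 12 lines: wtwx yxlv gvo jjjcl dxnc eyvu qszce ibpl oti fjpun fgl igyl
Hunk 2: at line 4 remove [eyvu,qszce,ibpl] add [nya,fkvs] -> 11 lines: wtwx yxlv gvo jjjcl dxnc nya fkvs oti fjpun fgl igyl
Hunk 3: at line 3 remove [dxnc,nya,fkvs] add [egi,fjmqo] -> 10 lines: wtwx yxlv gvo jjjcl egi fjmqo oti fjpun fgl igyl
Hunk 4: at line 2 remove [jjjcl,egi] add [kklp] -> 9 lines: wtwx yxlv gvo kklp fjmqo oti fjpun fgl igyl
Hunk 5: at line 5 remove [oti,fjpun] add [tlows,nnm] -> 9 lines: wtwx yxlv gvo kklp fjmqo tlows nnm fgl igyl
Hunk 6: at line 4 remove [fjmqo,tlows] add [mnmk] -> 8 lines: wtwx yxlv gvo kklp mnmk nnm fgl igyl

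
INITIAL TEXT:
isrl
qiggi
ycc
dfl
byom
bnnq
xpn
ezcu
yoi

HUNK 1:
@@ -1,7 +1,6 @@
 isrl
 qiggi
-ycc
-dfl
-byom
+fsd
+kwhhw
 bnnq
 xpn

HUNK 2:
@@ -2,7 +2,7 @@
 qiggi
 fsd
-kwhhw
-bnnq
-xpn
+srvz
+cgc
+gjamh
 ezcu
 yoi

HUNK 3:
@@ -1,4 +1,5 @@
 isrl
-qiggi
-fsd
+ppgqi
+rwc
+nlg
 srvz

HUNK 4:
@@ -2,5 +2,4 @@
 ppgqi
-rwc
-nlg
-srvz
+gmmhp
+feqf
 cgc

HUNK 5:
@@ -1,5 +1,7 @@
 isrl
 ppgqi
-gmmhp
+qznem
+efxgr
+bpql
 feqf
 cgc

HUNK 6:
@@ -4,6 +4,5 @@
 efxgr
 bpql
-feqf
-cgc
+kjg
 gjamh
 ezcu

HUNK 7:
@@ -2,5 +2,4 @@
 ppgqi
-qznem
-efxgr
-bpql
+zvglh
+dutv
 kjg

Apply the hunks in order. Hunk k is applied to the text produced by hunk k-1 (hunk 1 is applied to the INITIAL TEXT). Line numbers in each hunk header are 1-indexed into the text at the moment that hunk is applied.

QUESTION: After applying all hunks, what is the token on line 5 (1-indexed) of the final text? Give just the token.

Hunk 1: at line 1 remove [ycc,dfl,byom] add [fsd,kwhhw] -> 8 lines: isrl qiggi fsd kwhhw bnnq xpn ezcu yoi
Hunk 2: at line 2 remove [kwhhw,bnnq,xpn] add [srvz,cgc,gjamh] -> 8 lines: isrl qiggi fsd srvz cgc gjamh ezcu yoi
Hunk 3: at line 1 remove [qiggi,fsd] add [ppgqi,rwc,nlg] -> 9 lines: isrl ppgqi rwc nlg srvz cgc gjamh ezcu yoi
Hunk 4: at line 2 remove [rwc,nlg,srvz] add [gmmhp,feqf] -> 8 lines: isrl ppgqi gmmhp feqf cgc gjamh ezcu yoi
Hunk 5: at line 1 remove [gmmhp] add [qznem,efxgr,bpql] -> 10 lines: isrl ppgqi qznem efxgr bpql feqf cgc gjamh ezcu yoi
Hunk 6: at line 4 remove [feqf,cgc] add [kjg] -> 9 lines: isrl ppgqi qznem efxgr bpql kjg gjamh ezcu yoi
Hunk 7: at line 2 remove [qznem,efxgr,bpql] add [zvglh,dutv] -> 8 lines: isrl ppgqi zvglh dutv kjg gjamh ezcu yoi
Final line 5: kjg

Answer: kjg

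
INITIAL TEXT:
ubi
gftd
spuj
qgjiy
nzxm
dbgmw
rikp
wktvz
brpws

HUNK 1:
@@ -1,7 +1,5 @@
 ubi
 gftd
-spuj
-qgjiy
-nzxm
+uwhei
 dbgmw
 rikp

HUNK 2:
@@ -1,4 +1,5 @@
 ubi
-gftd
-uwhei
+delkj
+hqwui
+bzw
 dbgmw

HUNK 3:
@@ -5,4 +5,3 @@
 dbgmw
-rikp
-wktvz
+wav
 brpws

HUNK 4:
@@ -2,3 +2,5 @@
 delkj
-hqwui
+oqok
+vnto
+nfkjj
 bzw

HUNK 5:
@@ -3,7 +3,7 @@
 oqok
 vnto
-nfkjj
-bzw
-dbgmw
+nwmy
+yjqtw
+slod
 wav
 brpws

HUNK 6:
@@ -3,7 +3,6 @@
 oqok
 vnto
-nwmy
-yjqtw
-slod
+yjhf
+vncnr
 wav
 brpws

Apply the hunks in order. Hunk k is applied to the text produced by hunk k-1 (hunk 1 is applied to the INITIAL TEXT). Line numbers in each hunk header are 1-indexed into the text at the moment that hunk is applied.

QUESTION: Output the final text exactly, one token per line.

Answer: ubi
delkj
oqok
vnto
yjhf
vncnr
wav
brpws

Derivation:
Hunk 1: at line 1 remove [spuj,qgjiy,nzxm] add [uwhei] -> 7 lines: ubi gftd uwhei dbgmw rikp wktvz brpws
Hunk 2: at line 1 remove [gftd,uwhei] add [delkj,hqwui,bzw] -> 8 lines: ubi delkj hqwui bzw dbgmw rikp wktvz brpws
Hunk 3: at line 5 remove [rikp,wktvz] add [wav] -> 7 lines: ubi delkj hqwui bzw dbgmw wav brpws
Hunk 4: at line 2 remove [hqwui] add [oqok,vnto,nfkjj] -> 9 lines: ubi delkj oqok vnto nfkjj bzw dbgmw wav brpws
Hunk 5: at line 3 remove [nfkjj,bzw,dbgmw] add [nwmy,yjqtw,slod] -> 9 lines: ubi delkj oqok vnto nwmy yjqtw slod wav brpws
Hunk 6: at line 3 remove [nwmy,yjqtw,slod] add [yjhf,vncnr] -> 8 lines: ubi delkj oqok vnto yjhf vncnr wav brpws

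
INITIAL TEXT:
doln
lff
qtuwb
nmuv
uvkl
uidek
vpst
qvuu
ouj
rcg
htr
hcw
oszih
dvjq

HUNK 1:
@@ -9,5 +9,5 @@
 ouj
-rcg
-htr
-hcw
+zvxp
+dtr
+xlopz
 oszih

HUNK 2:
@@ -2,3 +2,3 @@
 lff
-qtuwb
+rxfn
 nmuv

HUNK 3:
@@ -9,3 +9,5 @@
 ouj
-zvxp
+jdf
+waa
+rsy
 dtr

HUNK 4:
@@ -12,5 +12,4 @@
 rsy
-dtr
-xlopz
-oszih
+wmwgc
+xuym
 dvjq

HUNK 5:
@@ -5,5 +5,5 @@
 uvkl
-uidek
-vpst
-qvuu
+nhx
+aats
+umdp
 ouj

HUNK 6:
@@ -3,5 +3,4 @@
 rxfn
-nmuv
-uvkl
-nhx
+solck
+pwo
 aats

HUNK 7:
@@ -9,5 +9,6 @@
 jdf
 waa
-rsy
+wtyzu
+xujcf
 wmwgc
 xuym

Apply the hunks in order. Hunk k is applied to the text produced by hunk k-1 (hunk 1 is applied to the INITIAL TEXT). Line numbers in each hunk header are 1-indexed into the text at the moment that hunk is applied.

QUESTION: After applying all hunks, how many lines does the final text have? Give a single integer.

Answer: 15

Derivation:
Hunk 1: at line 9 remove [rcg,htr,hcw] add [zvxp,dtr,xlopz] -> 14 lines: doln lff qtuwb nmuv uvkl uidek vpst qvuu ouj zvxp dtr xlopz oszih dvjq
Hunk 2: at line 2 remove [qtuwb] add [rxfn] -> 14 lines: doln lff rxfn nmuv uvkl uidek vpst qvuu ouj zvxp dtr xlopz oszih dvjq
Hunk 3: at line 9 remove [zvxp] add [jdf,waa,rsy] -> 16 lines: doln lff rxfn nmuv uvkl uidek vpst qvuu ouj jdf waa rsy dtr xlopz oszih dvjq
Hunk 4: at line 12 remove [dtr,xlopz,oszih] add [wmwgc,xuym] -> 15 lines: doln lff rxfn nmuv uvkl uidek vpst qvuu ouj jdf waa rsy wmwgc xuym dvjq
Hunk 5: at line 5 remove [uidek,vpst,qvuu] add [nhx,aats,umdp] -> 15 lines: doln lff rxfn nmuv uvkl nhx aats umdp ouj jdf waa rsy wmwgc xuym dvjq
Hunk 6: at line 3 remove [nmuv,uvkl,nhx] add [solck,pwo] -> 14 lines: doln lff rxfn solck pwo aats umdp ouj jdf waa rsy wmwgc xuym dvjq
Hunk 7: at line 9 remove [rsy] add [wtyzu,xujcf] -> 15 lines: doln lff rxfn solck pwo aats umdp ouj jdf waa wtyzu xujcf wmwgc xuym dvjq
Final line count: 15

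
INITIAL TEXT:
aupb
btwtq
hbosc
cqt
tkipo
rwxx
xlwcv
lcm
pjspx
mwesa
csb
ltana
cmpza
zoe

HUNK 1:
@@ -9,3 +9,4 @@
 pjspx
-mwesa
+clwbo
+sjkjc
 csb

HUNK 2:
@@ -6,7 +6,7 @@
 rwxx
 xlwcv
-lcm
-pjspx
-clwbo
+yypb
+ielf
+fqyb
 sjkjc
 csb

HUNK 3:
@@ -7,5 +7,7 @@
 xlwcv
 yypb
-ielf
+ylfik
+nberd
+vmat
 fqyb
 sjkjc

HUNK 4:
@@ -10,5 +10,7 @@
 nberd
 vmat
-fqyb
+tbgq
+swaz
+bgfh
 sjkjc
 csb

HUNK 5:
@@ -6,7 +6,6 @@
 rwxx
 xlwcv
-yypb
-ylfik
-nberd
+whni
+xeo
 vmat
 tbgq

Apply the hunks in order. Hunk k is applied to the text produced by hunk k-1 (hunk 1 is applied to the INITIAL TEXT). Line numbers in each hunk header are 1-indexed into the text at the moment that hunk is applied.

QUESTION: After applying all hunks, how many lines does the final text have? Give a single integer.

Hunk 1: at line 9 remove [mwesa] add [clwbo,sjkjc] -> 15 lines: aupb btwtq hbosc cqt tkipo rwxx xlwcv lcm pjspx clwbo sjkjc csb ltana cmpza zoe
Hunk 2: at line 6 remove [lcm,pjspx,clwbo] add [yypb,ielf,fqyb] -> 15 lines: aupb btwtq hbosc cqt tkipo rwxx xlwcv yypb ielf fqyb sjkjc csb ltana cmpza zoe
Hunk 3: at line 7 remove [ielf] add [ylfik,nberd,vmat] -> 17 lines: aupb btwtq hbosc cqt tkipo rwxx xlwcv yypb ylfik nberd vmat fqyb sjkjc csb ltana cmpza zoe
Hunk 4: at line 10 remove [fqyb] add [tbgq,swaz,bgfh] -> 19 lines: aupb btwtq hbosc cqt tkipo rwxx xlwcv yypb ylfik nberd vmat tbgq swaz bgfh sjkjc csb ltana cmpza zoe
Hunk 5: at line 6 remove [yypb,ylfik,nberd] add [whni,xeo] -> 18 lines: aupb btwtq hbosc cqt tkipo rwxx xlwcv whni xeo vmat tbgq swaz bgfh sjkjc csb ltana cmpza zoe
Final line count: 18

Answer: 18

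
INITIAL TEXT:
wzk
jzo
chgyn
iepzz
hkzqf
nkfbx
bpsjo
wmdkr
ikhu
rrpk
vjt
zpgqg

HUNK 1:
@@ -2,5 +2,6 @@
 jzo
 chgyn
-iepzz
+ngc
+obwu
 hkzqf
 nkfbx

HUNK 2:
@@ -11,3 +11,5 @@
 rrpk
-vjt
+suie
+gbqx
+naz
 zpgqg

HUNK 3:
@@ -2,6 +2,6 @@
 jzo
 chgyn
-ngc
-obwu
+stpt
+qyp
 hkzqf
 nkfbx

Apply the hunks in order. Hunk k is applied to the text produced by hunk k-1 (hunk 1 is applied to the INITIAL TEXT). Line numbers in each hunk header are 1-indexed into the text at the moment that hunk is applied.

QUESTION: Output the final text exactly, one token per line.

Hunk 1: at line 2 remove [iepzz] add [ngc,obwu] -> 13 lines: wzk jzo chgyn ngc obwu hkzqf nkfbx bpsjo wmdkr ikhu rrpk vjt zpgqg
Hunk 2: at line 11 remove [vjt] add [suie,gbqx,naz] -> 15 lines: wzk jzo chgyn ngc obwu hkzqf nkfbx bpsjo wmdkr ikhu rrpk suie gbqx naz zpgqg
Hunk 3: at line 2 remove [ngc,obwu] add [stpt,qyp] -> 15 lines: wzk jzo chgyn stpt qyp hkzqf nkfbx bpsjo wmdkr ikhu rrpk suie gbqx naz zpgqg

Answer: wzk
jzo
chgyn
stpt
qyp
hkzqf
nkfbx
bpsjo
wmdkr
ikhu
rrpk
suie
gbqx
naz
zpgqg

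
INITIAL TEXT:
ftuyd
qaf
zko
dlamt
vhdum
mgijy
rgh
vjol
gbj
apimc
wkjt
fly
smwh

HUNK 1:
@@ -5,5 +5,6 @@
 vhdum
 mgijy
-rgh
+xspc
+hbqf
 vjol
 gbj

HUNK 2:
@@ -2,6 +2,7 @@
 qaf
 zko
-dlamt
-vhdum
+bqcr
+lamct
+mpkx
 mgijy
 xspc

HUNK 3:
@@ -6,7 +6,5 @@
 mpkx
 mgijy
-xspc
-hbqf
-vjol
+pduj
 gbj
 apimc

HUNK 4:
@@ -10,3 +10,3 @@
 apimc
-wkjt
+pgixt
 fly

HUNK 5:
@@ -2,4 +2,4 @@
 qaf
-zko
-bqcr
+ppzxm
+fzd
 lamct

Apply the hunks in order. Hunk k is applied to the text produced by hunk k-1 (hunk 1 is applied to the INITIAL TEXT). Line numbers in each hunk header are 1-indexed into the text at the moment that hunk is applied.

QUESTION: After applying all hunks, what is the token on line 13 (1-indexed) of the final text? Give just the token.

Hunk 1: at line 5 remove [rgh] add [xspc,hbqf] -> 14 lines: ftuyd qaf zko dlamt vhdum mgijy xspc hbqf vjol gbj apimc wkjt fly smwh
Hunk 2: at line 2 remove [dlamt,vhdum] add [bqcr,lamct,mpkx] -> 15 lines: ftuyd qaf zko bqcr lamct mpkx mgijy xspc hbqf vjol gbj apimc wkjt fly smwh
Hunk 3: at line 6 remove [xspc,hbqf,vjol] add [pduj] -> 13 lines: ftuyd qaf zko bqcr lamct mpkx mgijy pduj gbj apimc wkjt fly smwh
Hunk 4: at line 10 remove [wkjt] add [pgixt] -> 13 lines: ftuyd qaf zko bqcr lamct mpkx mgijy pduj gbj apimc pgixt fly smwh
Hunk 5: at line 2 remove [zko,bqcr] add [ppzxm,fzd] -> 13 lines: ftuyd qaf ppzxm fzd lamct mpkx mgijy pduj gbj apimc pgixt fly smwh
Final line 13: smwh

Answer: smwh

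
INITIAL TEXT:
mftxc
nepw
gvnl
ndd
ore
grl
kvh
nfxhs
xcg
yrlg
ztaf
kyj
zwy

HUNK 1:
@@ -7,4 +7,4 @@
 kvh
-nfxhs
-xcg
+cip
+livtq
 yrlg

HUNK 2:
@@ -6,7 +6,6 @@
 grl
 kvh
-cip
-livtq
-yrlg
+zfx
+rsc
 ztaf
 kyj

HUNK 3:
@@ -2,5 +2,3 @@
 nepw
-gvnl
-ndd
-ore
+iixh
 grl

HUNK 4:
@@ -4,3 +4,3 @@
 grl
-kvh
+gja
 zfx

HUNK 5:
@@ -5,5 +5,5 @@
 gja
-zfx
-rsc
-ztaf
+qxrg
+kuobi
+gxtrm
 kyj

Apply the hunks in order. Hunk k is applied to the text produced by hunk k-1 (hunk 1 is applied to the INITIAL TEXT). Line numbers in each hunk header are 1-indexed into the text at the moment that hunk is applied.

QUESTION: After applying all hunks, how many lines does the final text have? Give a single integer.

Hunk 1: at line 7 remove [nfxhs,xcg] add [cip,livtq] -> 13 lines: mftxc nepw gvnl ndd ore grl kvh cip livtq yrlg ztaf kyj zwy
Hunk 2: at line 6 remove [cip,livtq,yrlg] add [zfx,rsc] -> 12 lines: mftxc nepw gvnl ndd ore grl kvh zfx rsc ztaf kyj zwy
Hunk 3: at line 2 remove [gvnl,ndd,ore] add [iixh] -> 10 lines: mftxc nepw iixh grl kvh zfx rsc ztaf kyj zwy
Hunk 4: at line 4 remove [kvh] add [gja] -> 10 lines: mftxc nepw iixh grl gja zfx rsc ztaf kyj zwy
Hunk 5: at line 5 remove [zfx,rsc,ztaf] add [qxrg,kuobi,gxtrm] -> 10 lines: mftxc nepw iixh grl gja qxrg kuobi gxtrm kyj zwy
Final line count: 10

Answer: 10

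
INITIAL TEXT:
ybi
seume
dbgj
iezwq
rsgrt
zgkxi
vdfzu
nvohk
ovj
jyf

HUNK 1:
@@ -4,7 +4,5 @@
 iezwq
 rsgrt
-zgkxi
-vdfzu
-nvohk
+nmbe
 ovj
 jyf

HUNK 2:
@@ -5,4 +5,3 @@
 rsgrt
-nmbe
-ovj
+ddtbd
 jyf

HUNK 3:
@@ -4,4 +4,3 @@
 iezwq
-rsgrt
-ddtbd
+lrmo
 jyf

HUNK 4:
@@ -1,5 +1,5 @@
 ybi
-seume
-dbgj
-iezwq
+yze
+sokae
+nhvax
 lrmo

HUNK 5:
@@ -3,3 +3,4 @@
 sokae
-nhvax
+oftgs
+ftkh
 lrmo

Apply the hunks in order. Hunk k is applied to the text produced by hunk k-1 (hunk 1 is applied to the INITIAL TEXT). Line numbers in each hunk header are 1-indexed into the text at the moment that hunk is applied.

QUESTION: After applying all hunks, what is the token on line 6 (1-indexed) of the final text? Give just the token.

Hunk 1: at line 4 remove [zgkxi,vdfzu,nvohk] add [nmbe] -> 8 lines: ybi seume dbgj iezwq rsgrt nmbe ovj jyf
Hunk 2: at line 5 remove [nmbe,ovj] add [ddtbd] -> 7 lines: ybi seume dbgj iezwq rsgrt ddtbd jyf
Hunk 3: at line 4 remove [rsgrt,ddtbd] add [lrmo] -> 6 lines: ybi seume dbgj iezwq lrmo jyf
Hunk 4: at line 1 remove [seume,dbgj,iezwq] add [yze,sokae,nhvax] -> 6 lines: ybi yze sokae nhvax lrmo jyf
Hunk 5: at line 3 remove [nhvax] add [oftgs,ftkh] -> 7 lines: ybi yze sokae oftgs ftkh lrmo jyf
Final line 6: lrmo

Answer: lrmo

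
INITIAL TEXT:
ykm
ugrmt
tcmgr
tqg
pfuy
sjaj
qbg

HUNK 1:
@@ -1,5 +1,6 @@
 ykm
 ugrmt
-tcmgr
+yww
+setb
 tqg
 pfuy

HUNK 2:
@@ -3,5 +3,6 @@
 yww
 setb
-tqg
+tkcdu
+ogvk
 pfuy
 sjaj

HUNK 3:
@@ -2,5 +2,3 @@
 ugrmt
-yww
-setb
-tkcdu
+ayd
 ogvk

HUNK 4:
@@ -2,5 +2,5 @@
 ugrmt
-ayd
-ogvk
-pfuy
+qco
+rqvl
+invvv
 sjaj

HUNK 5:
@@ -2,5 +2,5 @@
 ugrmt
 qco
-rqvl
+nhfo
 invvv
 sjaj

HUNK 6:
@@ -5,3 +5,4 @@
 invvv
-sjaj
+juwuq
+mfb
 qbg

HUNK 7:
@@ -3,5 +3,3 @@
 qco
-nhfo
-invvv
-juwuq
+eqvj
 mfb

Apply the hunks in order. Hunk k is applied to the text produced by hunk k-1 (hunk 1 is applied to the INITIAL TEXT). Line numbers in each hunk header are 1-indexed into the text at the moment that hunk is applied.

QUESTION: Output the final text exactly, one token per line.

Answer: ykm
ugrmt
qco
eqvj
mfb
qbg

Derivation:
Hunk 1: at line 1 remove [tcmgr] add [yww,setb] -> 8 lines: ykm ugrmt yww setb tqg pfuy sjaj qbg
Hunk 2: at line 3 remove [tqg] add [tkcdu,ogvk] -> 9 lines: ykm ugrmt yww setb tkcdu ogvk pfuy sjaj qbg
Hunk 3: at line 2 remove [yww,setb,tkcdu] add [ayd] -> 7 lines: ykm ugrmt ayd ogvk pfuy sjaj qbg
Hunk 4: at line 2 remove [ayd,ogvk,pfuy] add [qco,rqvl,invvv] -> 7 lines: ykm ugrmt qco rqvl invvv sjaj qbg
Hunk 5: at line 2 remove [rqvl] add [nhfo] -> 7 lines: ykm ugrmt qco nhfo invvv sjaj qbg
Hunk 6: at line 5 remove [sjaj] add [juwuq,mfb] -> 8 lines: ykm ugrmt qco nhfo invvv juwuq mfb qbg
Hunk 7: at line 3 remove [nhfo,invvv,juwuq] add [eqvj] -> 6 lines: ykm ugrmt qco eqvj mfb qbg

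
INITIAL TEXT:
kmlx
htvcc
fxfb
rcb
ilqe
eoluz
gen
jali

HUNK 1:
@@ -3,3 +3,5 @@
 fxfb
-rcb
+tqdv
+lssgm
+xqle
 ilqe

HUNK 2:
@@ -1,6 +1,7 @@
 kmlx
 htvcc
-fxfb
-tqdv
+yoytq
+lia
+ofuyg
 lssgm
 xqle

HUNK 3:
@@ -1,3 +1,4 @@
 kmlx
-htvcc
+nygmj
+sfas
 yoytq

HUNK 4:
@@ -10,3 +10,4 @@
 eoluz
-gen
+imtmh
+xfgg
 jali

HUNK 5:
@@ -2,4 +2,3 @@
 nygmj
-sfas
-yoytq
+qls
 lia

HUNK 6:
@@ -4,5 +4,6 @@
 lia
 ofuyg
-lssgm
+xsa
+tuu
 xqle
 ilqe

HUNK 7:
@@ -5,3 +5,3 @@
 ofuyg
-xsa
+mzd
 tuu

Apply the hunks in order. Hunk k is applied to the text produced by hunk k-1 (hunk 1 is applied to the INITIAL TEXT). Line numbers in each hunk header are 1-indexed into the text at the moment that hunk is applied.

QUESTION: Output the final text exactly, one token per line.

Hunk 1: at line 3 remove [rcb] add [tqdv,lssgm,xqle] -> 10 lines: kmlx htvcc fxfb tqdv lssgm xqle ilqe eoluz gen jali
Hunk 2: at line 1 remove [fxfb,tqdv] add [yoytq,lia,ofuyg] -> 11 lines: kmlx htvcc yoytq lia ofuyg lssgm xqle ilqe eoluz gen jali
Hunk 3: at line 1 remove [htvcc] add [nygmj,sfas] -> 12 lines: kmlx nygmj sfas yoytq lia ofuyg lssgm xqle ilqe eoluz gen jali
Hunk 4: at line 10 remove [gen] add [imtmh,xfgg] -> 13 lines: kmlx nygmj sfas yoytq lia ofuyg lssgm xqle ilqe eoluz imtmh xfgg jali
Hunk 5: at line 2 remove [sfas,yoytq] add [qls] -> 12 lines: kmlx nygmj qls lia ofuyg lssgm xqle ilqe eoluz imtmh xfgg jali
Hunk 6: at line 4 remove [lssgm] add [xsa,tuu] -> 13 lines: kmlx nygmj qls lia ofuyg xsa tuu xqle ilqe eoluz imtmh xfgg jali
Hunk 7: at line 5 remove [xsa] add [mzd] -> 13 lines: kmlx nygmj qls lia ofuyg mzd tuu xqle ilqe eoluz imtmh xfgg jali

Answer: kmlx
nygmj
qls
lia
ofuyg
mzd
tuu
xqle
ilqe
eoluz
imtmh
xfgg
jali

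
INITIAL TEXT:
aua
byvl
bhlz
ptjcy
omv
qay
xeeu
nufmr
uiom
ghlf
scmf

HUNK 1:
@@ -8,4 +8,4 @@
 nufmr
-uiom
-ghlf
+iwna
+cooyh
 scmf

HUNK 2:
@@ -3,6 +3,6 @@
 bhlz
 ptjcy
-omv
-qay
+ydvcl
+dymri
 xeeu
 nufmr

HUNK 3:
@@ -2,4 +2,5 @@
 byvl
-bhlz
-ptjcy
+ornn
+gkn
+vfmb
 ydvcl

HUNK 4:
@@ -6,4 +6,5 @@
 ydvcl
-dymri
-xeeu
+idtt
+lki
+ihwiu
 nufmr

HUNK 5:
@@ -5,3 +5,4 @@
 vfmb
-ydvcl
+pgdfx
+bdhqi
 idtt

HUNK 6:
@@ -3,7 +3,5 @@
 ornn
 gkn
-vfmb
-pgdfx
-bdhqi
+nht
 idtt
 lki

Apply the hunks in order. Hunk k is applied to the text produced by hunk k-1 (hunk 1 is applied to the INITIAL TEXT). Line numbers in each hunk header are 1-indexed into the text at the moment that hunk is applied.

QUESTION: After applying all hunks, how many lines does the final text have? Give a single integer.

Hunk 1: at line 8 remove [uiom,ghlf] add [iwna,cooyh] -> 11 lines: aua byvl bhlz ptjcy omv qay xeeu nufmr iwna cooyh scmf
Hunk 2: at line 3 remove [omv,qay] add [ydvcl,dymri] -> 11 lines: aua byvl bhlz ptjcy ydvcl dymri xeeu nufmr iwna cooyh scmf
Hunk 3: at line 2 remove [bhlz,ptjcy] add [ornn,gkn,vfmb] -> 12 lines: aua byvl ornn gkn vfmb ydvcl dymri xeeu nufmr iwna cooyh scmf
Hunk 4: at line 6 remove [dymri,xeeu] add [idtt,lki,ihwiu] -> 13 lines: aua byvl ornn gkn vfmb ydvcl idtt lki ihwiu nufmr iwna cooyh scmf
Hunk 5: at line 5 remove [ydvcl] add [pgdfx,bdhqi] -> 14 lines: aua byvl ornn gkn vfmb pgdfx bdhqi idtt lki ihwiu nufmr iwna cooyh scmf
Hunk 6: at line 3 remove [vfmb,pgdfx,bdhqi] add [nht] -> 12 lines: aua byvl ornn gkn nht idtt lki ihwiu nufmr iwna cooyh scmf
Final line count: 12

Answer: 12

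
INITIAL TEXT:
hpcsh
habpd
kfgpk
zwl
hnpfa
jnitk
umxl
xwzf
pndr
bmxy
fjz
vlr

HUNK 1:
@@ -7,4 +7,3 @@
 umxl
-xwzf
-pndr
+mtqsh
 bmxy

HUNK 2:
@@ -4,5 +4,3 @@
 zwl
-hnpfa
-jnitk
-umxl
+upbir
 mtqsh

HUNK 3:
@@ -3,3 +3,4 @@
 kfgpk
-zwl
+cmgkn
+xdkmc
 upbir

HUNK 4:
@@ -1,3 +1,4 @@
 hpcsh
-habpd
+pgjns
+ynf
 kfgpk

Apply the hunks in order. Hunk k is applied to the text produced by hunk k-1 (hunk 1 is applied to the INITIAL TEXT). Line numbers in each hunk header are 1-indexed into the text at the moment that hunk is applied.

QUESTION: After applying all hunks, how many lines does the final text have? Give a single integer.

Answer: 11

Derivation:
Hunk 1: at line 7 remove [xwzf,pndr] add [mtqsh] -> 11 lines: hpcsh habpd kfgpk zwl hnpfa jnitk umxl mtqsh bmxy fjz vlr
Hunk 2: at line 4 remove [hnpfa,jnitk,umxl] add [upbir] -> 9 lines: hpcsh habpd kfgpk zwl upbir mtqsh bmxy fjz vlr
Hunk 3: at line 3 remove [zwl] add [cmgkn,xdkmc] -> 10 lines: hpcsh habpd kfgpk cmgkn xdkmc upbir mtqsh bmxy fjz vlr
Hunk 4: at line 1 remove [habpd] add [pgjns,ynf] -> 11 lines: hpcsh pgjns ynf kfgpk cmgkn xdkmc upbir mtqsh bmxy fjz vlr
Final line count: 11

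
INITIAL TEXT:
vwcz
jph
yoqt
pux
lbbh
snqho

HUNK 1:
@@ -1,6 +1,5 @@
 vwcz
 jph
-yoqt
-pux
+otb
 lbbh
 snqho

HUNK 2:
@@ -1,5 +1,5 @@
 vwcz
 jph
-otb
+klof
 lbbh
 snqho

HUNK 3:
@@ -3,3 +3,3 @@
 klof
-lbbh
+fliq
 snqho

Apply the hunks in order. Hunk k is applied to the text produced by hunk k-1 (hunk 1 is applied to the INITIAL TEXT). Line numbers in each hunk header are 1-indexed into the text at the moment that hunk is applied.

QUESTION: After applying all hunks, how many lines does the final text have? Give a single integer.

Hunk 1: at line 1 remove [yoqt,pux] add [otb] -> 5 lines: vwcz jph otb lbbh snqho
Hunk 2: at line 1 remove [otb] add [klof] -> 5 lines: vwcz jph klof lbbh snqho
Hunk 3: at line 3 remove [lbbh] add [fliq] -> 5 lines: vwcz jph klof fliq snqho
Final line count: 5

Answer: 5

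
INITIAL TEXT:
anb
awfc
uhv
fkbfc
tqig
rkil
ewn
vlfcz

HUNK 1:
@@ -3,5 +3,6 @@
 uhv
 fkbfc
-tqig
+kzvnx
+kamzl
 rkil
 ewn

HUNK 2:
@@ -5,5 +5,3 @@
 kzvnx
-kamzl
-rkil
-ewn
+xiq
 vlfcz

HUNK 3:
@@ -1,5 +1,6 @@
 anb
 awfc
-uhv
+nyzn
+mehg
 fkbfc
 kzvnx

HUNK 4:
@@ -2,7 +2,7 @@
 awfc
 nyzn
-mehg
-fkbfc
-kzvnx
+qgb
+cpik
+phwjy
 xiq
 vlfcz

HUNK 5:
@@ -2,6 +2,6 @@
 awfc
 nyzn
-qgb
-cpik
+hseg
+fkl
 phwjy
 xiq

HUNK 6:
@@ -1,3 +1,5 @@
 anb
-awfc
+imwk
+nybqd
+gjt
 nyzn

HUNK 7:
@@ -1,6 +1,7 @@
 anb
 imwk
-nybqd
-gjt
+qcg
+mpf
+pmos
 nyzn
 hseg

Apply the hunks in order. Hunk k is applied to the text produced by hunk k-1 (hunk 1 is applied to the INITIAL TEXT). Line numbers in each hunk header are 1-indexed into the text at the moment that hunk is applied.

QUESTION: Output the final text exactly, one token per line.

Hunk 1: at line 3 remove [tqig] add [kzvnx,kamzl] -> 9 lines: anb awfc uhv fkbfc kzvnx kamzl rkil ewn vlfcz
Hunk 2: at line 5 remove [kamzl,rkil,ewn] add [xiq] -> 7 lines: anb awfc uhv fkbfc kzvnx xiq vlfcz
Hunk 3: at line 1 remove [uhv] add [nyzn,mehg] -> 8 lines: anb awfc nyzn mehg fkbfc kzvnx xiq vlfcz
Hunk 4: at line 2 remove [mehg,fkbfc,kzvnx] add [qgb,cpik,phwjy] -> 8 lines: anb awfc nyzn qgb cpik phwjy xiq vlfcz
Hunk 5: at line 2 remove [qgb,cpik] add [hseg,fkl] -> 8 lines: anb awfc nyzn hseg fkl phwjy xiq vlfcz
Hunk 6: at line 1 remove [awfc] add [imwk,nybqd,gjt] -> 10 lines: anb imwk nybqd gjt nyzn hseg fkl phwjy xiq vlfcz
Hunk 7: at line 1 remove [nybqd,gjt] add [qcg,mpf,pmos] -> 11 lines: anb imwk qcg mpf pmos nyzn hseg fkl phwjy xiq vlfcz

Answer: anb
imwk
qcg
mpf
pmos
nyzn
hseg
fkl
phwjy
xiq
vlfcz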